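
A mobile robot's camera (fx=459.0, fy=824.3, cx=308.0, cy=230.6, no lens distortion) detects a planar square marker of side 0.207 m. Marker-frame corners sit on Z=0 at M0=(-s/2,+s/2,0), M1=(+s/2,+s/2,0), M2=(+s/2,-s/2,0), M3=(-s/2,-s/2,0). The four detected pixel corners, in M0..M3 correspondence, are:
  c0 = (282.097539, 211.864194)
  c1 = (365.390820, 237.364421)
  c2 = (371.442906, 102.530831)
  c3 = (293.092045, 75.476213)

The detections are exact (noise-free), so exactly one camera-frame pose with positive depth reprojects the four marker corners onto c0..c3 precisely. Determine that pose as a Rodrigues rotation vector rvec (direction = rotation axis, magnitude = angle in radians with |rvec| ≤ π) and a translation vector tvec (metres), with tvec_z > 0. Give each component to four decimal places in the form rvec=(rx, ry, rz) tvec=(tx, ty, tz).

Intrinsics K: fx=459.0, fy=824.3, cx=308.0, cy=230.6
Marker side s = 0.207 m; corners in marker frame (Z=0):
  M0 = (-0.1035, +0.1035, 0)
  M1 = (+0.1035, +0.1035, 0)
  M2 = (+0.1035, -0.1035, 0)
  M3 = (-0.1035, -0.1035, 0)
Detected image corners:
  c0 = (282.097539, 211.864194) px
  c1 = (365.390820, 237.364421) px
  c2 = (371.442906, 102.530831) px
  c3 = (293.092045, 75.476213) px
Planar DLT: solve 8×8 A·h = b for H (H[2,2]=1):
  H  [+426.29327 -134.12086 +328.59259]
  H  [+144.35997 +610.58226 +154.96745]
  H  [+0.11036 -0.28378 +1.00000]
B = K⁻¹H; ‖b₁‖=0.873775, ‖b₂‖=0.873775; λ = 2/(‖b₁‖+‖b₂‖) = 1.144460, sign → tz>0 ⇒ λ=+1.144460
r₁ = λ·B[:,0] = (+0.97816,+0.16510,+0.12630); r₂ = λ·B[:,1] = (-0.11648,+0.93859,-0.32478)
r₃ = r₁×r₂ = (-0.17217,+0.30297,+0.93732); SVD([r₁ r₂ r₃]) → R = UVᵀ:
  R  [+0.97816 -0.11648 -0.17217]
  R  [+0.16510 +0.93859 +0.30297]
  R  [+0.12630 -0.32478 +0.93732]
t = (+0.05135, -0.10501, +1.14446) m
tr R = 2.854067; θ = arccos((tr R − 1)/2) = 0.384374 rad = 22.023°
axis k = ((R−Rᵀ)₃₂, (R−Rᵀ)₁₃, (R−Rᵀ)₂₁) / (2 sinθ) = (-0.837043, -0.397984, +0.375458)
rvec = θ·k = (-0.321737, -0.152975, +0.144316)

rvec=(-0.3217, -0.1530, 0.1443) tvec=(0.0513, -0.1050, 1.1445)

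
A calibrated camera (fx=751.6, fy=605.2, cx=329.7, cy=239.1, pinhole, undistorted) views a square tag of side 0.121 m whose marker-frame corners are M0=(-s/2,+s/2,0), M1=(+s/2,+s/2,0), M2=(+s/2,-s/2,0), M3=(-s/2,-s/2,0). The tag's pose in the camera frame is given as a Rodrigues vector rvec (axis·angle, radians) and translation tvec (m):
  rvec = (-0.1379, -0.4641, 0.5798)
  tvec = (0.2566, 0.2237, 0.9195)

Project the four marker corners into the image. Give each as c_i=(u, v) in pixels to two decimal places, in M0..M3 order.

Intrinsics K: fx=751.6, fy=605.2, cx=329.7, cy=239.1
Marker side s = 0.121 m; corners in marker frame (Z=0):
  M0 = (-0.0605, +0.0605, 0)
  M1 = (+0.0605, +0.0605, 0)
  M2 = (+0.0605, -0.0605, 0)
  M3 = (-0.0605, -0.0605, 0)
rvec = (-0.1379, -0.4641, 0.5798), |rvec| = θ = 0.75536 rad = 43.279°
Rodrigues: sinθ=0.68555, 1−cosθ=0.27198; R = I + sinθ·[k]× + (1−cosθ)·[k]×²:
    [+0.73709 -0.49571 -0.45932]
    [+0.55672 +0.83069 -0.00311]
    [+0.38310 -0.25342 +0.88827]
t = (0.2566, 0.2237, 0.9195) m
M0: Pc = R·M0+t = (+0.18202, +0.24028, +0.88099); u = 751.6·(+0.18202)/0.88099 + 329.7 = 484.9833, v = 605.2·(+0.24028)/0.88099 + 239.1 = 404.1580
M1: Pc = R·M1+t = (+0.27120, +0.30764, +0.92735); u = 751.6·(+0.27120)/0.92735 + 329.7 = 549.5065, v = 605.2·(+0.30764)/0.92735 + 239.1 = 439.8697
M2: Pc = R·M2+t = (+0.33118, +0.20712, +0.95801); u = 751.6·(+0.33118)/0.95801 + 329.7 = 589.5284, v = 605.2·(+0.20712)/0.95801 + 239.1 = 369.9462
M3: Pc = R·M3+t = (+0.24200, +0.13976, +0.91165); u = 751.6·(+0.24200)/0.91165 + 329.7 = 529.2104, v = 605.2·(+0.13976)/0.91165 + 239.1 = 331.8803

c0=(484.98, 404.16) c1=(549.51, 439.87) c2=(589.53, 369.95) c3=(529.21, 331.88)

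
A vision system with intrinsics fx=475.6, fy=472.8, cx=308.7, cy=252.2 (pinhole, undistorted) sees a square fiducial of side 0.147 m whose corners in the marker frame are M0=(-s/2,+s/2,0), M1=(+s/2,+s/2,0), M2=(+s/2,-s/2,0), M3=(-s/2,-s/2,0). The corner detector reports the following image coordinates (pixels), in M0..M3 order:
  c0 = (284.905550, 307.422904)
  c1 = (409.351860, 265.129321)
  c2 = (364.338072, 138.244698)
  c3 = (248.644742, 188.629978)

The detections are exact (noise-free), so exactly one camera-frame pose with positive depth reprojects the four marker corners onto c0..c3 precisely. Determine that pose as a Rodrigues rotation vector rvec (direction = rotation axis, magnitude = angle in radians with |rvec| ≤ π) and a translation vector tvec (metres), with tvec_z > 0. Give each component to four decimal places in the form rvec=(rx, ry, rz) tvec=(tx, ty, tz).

Intrinsics K: fx=475.6, fy=472.8, cx=308.7, cy=252.2
Marker side s = 0.147 m; corners in marker frame (Z=0):
  M0 = (-0.0735, +0.0735, 0)
  M1 = (+0.0735, +0.0735, 0)
  M2 = (+0.0735, -0.0735, 0)
  M3 = (-0.0735, -0.0735, 0)
Detected image corners:
  c0 = (284.905550, 307.422904) px
  c1 = (409.351860, 265.129321) px
  c2 = (364.338072, 138.244698) px
  c3 = (248.644742, 188.629978) px
Planar DLT: solve 8×8 A·h = b for H (H[2,2]=1):
  H  [+632.05017 +175.44504 +323.86867]
  H  [-442.50752 +765.85557 +224.43786]
  H  [-0.56327 -0.30527 +1.00000]
B = K⁻¹H; ‖b₁‖=1.895424, ‖b₂‖=1.895424; λ = 2/(‖b₁‖+‖b₂‖) = 0.527587, sign → tz>0 ⇒ λ=+0.527587
r₁ = λ·B[:,0] = (+0.89403,-0.33527,-0.29718); r₂ = λ·B[:,1] = (+0.29916,+0.94051,-0.16106)
r₃ = r₁×r₂ = (+0.33349,+0.05509,+0.94114); SVD([r₁ r₂ r₃]) → R = UVᵀ:
  R  [+0.89403 +0.29916 +0.33349]
  R  [-0.33527 +0.94051 +0.05509]
  R  [-0.29718 -0.16106 +0.94114]
t = (+0.01683, -0.03098, +0.52759) m
tr R = 2.775680; θ = arccos((tr R − 1)/2) = 0.478167 rad = 27.397°
axis k = ((R−Rᵀ)₃₂, (R−Rᵀ)₁₃, (R−Rᵀ)₂₁) / (2 sinθ) = (-0.234863, +0.685284, -0.689366)
rvec = θ·k = (-0.112304, +0.327680, -0.329632)

rvec=(-0.1123, 0.3277, -0.3296) tvec=(0.0168, -0.0310, 0.5276)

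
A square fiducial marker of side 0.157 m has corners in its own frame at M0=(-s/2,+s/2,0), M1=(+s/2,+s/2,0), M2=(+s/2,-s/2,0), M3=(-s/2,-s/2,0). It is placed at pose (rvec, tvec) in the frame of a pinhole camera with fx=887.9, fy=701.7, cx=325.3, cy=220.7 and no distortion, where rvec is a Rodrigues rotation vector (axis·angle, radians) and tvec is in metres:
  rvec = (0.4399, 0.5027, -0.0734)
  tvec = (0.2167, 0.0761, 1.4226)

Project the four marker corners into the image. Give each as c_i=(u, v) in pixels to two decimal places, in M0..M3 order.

Intrinsics K: fx=887.9, fy=701.7, cx=325.3, cy=220.7
Marker side s = 0.157 m; corners in marker frame (Z=0):
  M0 = (-0.0785, +0.0785, 0)
  M1 = (+0.0785, +0.0785, 0)
  M2 = (+0.0785, -0.0785, 0)
  M3 = (-0.0785, -0.0785, 0)
rvec = (0.4399, 0.5027, -0.0734), |rvec| = θ = 0.67202 rad = 38.504°
Rodrigues: sinθ=0.62257, 1−cosθ=0.21743; R = I + sinθ·[k]× + (1−cosθ)·[k]×²:
    [+0.87574 +0.17447 +0.45016]
    [+0.03847 +0.90424 -0.42529]
    [-0.48125 +0.38976 +0.78516]
t = (0.2167, 0.0761, 1.4226) m
M0: Pc = R·M0+t = (+0.16165, +0.14406, +1.49097); u = 887.9·(+0.16165)/1.49097 + 325.3 = 421.5655, v = 701.7·(+0.14406)/1.49097 + 220.7 = 288.5004
M1: Pc = R·M1+t = (+0.29914, +0.15010, +1.41542); u = 887.9·(+0.29914)/1.41542 + 325.3 = 512.9530, v = 701.7·(+0.15010)/1.41542 + 220.7 = 295.1140
M2: Pc = R·M2+t = (+0.27175, +0.00814, +1.35423); u = 887.9·(+0.27175)/1.35423 + 325.3 = 503.4731, v = 701.7·(+0.00814)/1.35423 + 220.7 = 224.9164
M3: Pc = R·M3+t = (+0.13426, +0.00210, +1.42978); u = 887.9·(+0.13426)/1.42978 + 325.3 = 408.6753, v = 701.7·(+0.00210)/1.42978 + 220.7 = 221.7294

c0=(421.57, 288.50) c1=(512.95, 295.11) c2=(503.47, 224.92) c3=(408.68, 221.73)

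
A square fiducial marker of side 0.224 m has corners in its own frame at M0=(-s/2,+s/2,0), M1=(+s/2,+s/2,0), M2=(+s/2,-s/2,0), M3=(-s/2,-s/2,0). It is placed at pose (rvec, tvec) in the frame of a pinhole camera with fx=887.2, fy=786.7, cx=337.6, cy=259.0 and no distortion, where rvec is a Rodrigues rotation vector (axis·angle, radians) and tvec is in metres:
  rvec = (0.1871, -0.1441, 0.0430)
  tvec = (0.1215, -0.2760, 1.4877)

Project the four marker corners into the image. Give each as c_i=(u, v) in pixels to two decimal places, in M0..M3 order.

c0=(340.27, 169.70) c1=(469.10, 175.00) c2=(480.22, 56.10) c3=(348.02, 47.96)

Intrinsics K: fx=887.2, fy=786.7, cx=337.6, cy=259.0
Marker side s = 0.224 m; corners in marker frame (Z=0):
  M0 = (-0.1120, +0.1120, 0)
  M1 = (+0.1120, +0.1120, 0)
  M2 = (+0.1120, -0.1120, 0)
  M3 = (-0.1120, -0.1120, 0)
rvec = (0.1871, -0.1441, 0.0430), |rvec| = θ = 0.24004 rad = 13.753°
Rodrigues: sinθ=0.23774, 1−cosθ=0.02867; R = I + sinθ·[k]× + (1−cosθ)·[k]×²:
    [+0.98875 -0.05600 -0.13872]
    [+0.02917 +0.98166 -0.18839]
    [+0.14672 +0.18223 +0.97225]
t = (0.1215, -0.2760, 1.4877) m
M0: Pc = R·M0+t = (+0.00449, -0.16932, +1.49168); u = 887.2·(+0.00449)/1.49168 + 337.6 = 340.2692, v = 786.7·(-0.16932)/1.49168 + 259.0 = 169.7011
M1: Pc = R·M1+t = (+0.22597, -0.16279, +1.52454); u = 887.2·(+0.22597)/1.52454 + 337.6 = 469.1005, v = 786.7·(-0.16279)/1.52454 + 259.0 = 174.9982
M2: Pc = R·M2+t = (+0.23851, -0.38268, +1.48372); u = 887.2·(+0.23851)/1.48372 + 337.6 = 480.2195, v = 786.7·(-0.38268)/1.48372 + 259.0 = 56.0961
M3: Pc = R·M3+t = (+0.01703, -0.38921, +1.45086); u = 887.2·(+0.01703)/1.45086 + 337.6 = 348.0155, v = 786.7·(-0.38921)/1.45086 + 259.0 = 47.9565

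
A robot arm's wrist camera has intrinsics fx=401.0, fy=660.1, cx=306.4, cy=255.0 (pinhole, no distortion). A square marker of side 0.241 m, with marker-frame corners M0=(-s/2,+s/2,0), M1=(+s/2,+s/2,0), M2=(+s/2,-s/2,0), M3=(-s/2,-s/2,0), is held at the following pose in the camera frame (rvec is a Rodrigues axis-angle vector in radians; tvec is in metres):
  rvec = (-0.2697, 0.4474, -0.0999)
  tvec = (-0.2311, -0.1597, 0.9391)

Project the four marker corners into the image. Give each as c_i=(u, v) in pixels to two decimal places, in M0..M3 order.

c0=(165.84, 237.39) c1=(250.82, 206.67) c2=(251.07, 44.78) c3=(171.65, 89.25)

Intrinsics K: fx=401.0, fy=660.1, cx=306.4, cy=255.0
Marker side s = 0.241 m; corners in marker frame (Z=0):
  M0 = (-0.1205, +0.1205, 0)
  M1 = (+0.1205, +0.1205, 0)
  M2 = (+0.1205, -0.1205, 0)
  M3 = (-0.1205, -0.1205, 0)
rvec = (-0.2697, 0.4474, -0.0999), |rvec| = θ = 0.53187 rad = 30.474°
Rodrigues: sinθ=0.50715, 1−cosθ=0.13814; R = I + sinθ·[k]× + (1−cosθ)·[k]×²:
    [+0.89738 +0.03633 +0.43976]
    [-0.15418 +0.95961 +0.23534]
    [-0.41345 -0.27899 +0.86673]
t = (-0.2311, -0.1597, 0.9391) m
M0: Pc = R·M0+t = (-0.33486, -0.02549, +0.95530); u = 401.0·(-0.33486)/0.95530 + 306.4 = 165.8399, v = 660.1·(-0.02549)/0.95530 + 255.0 = 237.3876
M1: Pc = R·M1+t = (-0.11859, -0.06265, +0.85566); u = 401.0·(-0.11859)/0.85566 + 306.4 = 250.8248, v = 660.1·(-0.06265)/0.85566 + 255.0 = 206.6718
M2: Pc = R·M2+t = (-0.12734, -0.29391, +0.92290); u = 401.0·(-0.12734)/0.92290 + 306.4 = 251.0690, v = 660.1·(-0.29391)/0.92290 + 255.0 = 44.7809
M3: Pc = R·M3+t = (-0.34361, -0.25675, +1.02254); u = 401.0·(-0.34361)/1.02254 + 306.4 = 171.6485, v = 660.1·(-0.25675)/1.02254 + 255.0 = 89.2523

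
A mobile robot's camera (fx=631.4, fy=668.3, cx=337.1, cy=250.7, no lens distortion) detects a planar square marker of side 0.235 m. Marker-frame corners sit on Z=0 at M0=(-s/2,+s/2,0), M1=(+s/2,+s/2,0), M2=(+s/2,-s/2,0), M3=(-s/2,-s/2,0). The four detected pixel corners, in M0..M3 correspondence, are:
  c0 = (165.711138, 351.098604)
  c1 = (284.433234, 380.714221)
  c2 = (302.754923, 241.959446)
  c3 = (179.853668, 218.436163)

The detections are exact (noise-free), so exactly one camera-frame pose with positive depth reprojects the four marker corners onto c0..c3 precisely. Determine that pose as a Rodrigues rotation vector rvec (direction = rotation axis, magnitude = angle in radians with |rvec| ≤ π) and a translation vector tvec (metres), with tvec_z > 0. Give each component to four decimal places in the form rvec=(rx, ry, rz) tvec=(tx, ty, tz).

rvec=(0.1147, 0.2545, 0.1618) tvec=(-0.1880, 0.0807, 1.1244)

Intrinsics K: fx=631.4, fy=668.3, cx=337.1, cy=250.7
Marker side s = 0.235 m; corners in marker frame (Z=0):
  M0 = (-0.1175, +0.1175, 0)
  M1 = (+0.1175, +0.1175, 0)
  M2 = (+0.1175, -0.1175, 0)
  M3 = (-0.1175, -0.1175, 0)
Detected image corners:
  c0 = (165.711138, 351.098604) px
  c1 = (284.433234, 380.714221) px
  c2 = (302.754923, 241.959446) px
  c3 = (179.853668, 218.436163) px
Planar DLT: solve 8×8 A·h = b for H (H[2,2]=1):
  H  [+464.01550 -41.23497 +231.55486]
  H  [+49.39386 +612.45233 +298.66187]
  H  [-0.21422 +0.11842 +1.00000]
B = K⁻¹H; ‖b₁‖=0.889351, ‖b₂‖=0.889351; λ = 2/(‖b₁‖+‖b₂‖) = 1.124415, sign → tz>0 ⇒ λ=+1.124415
r₁ = λ·B[:,0] = (+0.95493,+0.17346,-0.24087); r₂ = λ·B[:,1] = (-0.14452,+0.98050,+0.13315)
r₃ = r₁×r₂ = (+0.25927,-0.09234,+0.96138); SVD([r₁ r₂ r₃]) → R = UVᵀ:
  R  [+0.95493 -0.14452 +0.25927]
  R  [+0.17346 +0.98050 -0.09234]
  R  [-0.24087 +0.13315 +0.96138]
t = (-0.18796, +0.08070, +1.12442) m
tr R = 2.896813; θ = arccos((tr R − 1)/2) = 0.322625 rad = 18.485°
axis k = ((R−Rᵀ)₃₂, (R−Rᵀ)₁₃, (R−Rᵀ)₂₁) / (2 sinθ) = (+0.355604, +0.788721, +0.501462)
rvec = θ·k = (+0.114727, +0.254461, +0.161784)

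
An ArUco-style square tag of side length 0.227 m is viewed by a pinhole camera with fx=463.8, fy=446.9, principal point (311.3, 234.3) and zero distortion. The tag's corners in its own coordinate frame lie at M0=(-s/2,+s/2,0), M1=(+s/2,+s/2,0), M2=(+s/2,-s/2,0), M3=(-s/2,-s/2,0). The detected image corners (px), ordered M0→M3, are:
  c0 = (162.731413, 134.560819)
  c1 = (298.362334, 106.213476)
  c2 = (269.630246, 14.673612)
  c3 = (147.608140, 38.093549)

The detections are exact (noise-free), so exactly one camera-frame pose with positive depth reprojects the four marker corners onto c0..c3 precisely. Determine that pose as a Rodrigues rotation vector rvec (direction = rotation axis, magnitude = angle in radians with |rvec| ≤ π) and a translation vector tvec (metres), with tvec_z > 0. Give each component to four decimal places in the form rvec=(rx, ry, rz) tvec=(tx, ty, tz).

Intrinsics K: fx=463.8, fy=446.9, cx=311.3, cy=234.3
Marker side s = 0.227 m; corners in marker frame (Z=0):
  M0 = (-0.1135, +0.1135, 0)
  M1 = (+0.1135, +0.1135, 0)
  M2 = (+0.1135, -0.1135, 0)
  M3 = (-0.1135, -0.1135, 0)
Detected image corners:
  c0 = (162.731413, 134.560819) px
  c1 = (298.362334, 106.213476) px
  c2 = (269.630246, 14.673612) px
  c3 = (147.608140, 38.093549) px
Planar DLT: solve 8×8 A·h = b for H (H[2,2]=1):
  H  [+587.43535 -8.92284 +219.70090]
  H  [-106.22633 +378.61475 +70.66945]
  H  [+0.09818 -0.48207 +1.00000]
B = K⁻¹H; ‖b₁‖=1.238902, ‖b₂‖=1.238902; λ = 2/(‖b₁‖+‖b₂‖) = 0.807167, sign → tz>0 ⇒ λ=+0.807167
r₁ = λ·B[:,0] = (+0.96914,-0.23341,+0.07924); r₂ = λ·B[:,1] = (+0.24564,+0.88784,-0.38911)
r₃ = r₁×r₂ = (+0.02047,+0.39657,+0.91778); SVD([r₁ r₂ r₃]) → R = UVᵀ:
  R  [+0.96914 +0.24564 +0.02047]
  R  [-0.23341 +0.88784 +0.39657]
  R  [+0.07924 -0.38911 +0.91778]
t = (-0.15941, -0.29554, +0.80717) m
tr R = 2.774757; θ = arccos((tr R − 1)/2) = 0.479169 rad = 27.454°
axis k = ((R−Rᵀ)₃₂, (R−Rᵀ)₁₃, (R−Rᵀ)₂₁) / (2 sinθ) = (-0.852073, -0.063746, -0.519527)
rvec = θ·k = (-0.408287, -0.030545, -0.248941)

rvec=(-0.4083, -0.0305, -0.2489) tvec=(-0.1594, -0.2955, 0.8072)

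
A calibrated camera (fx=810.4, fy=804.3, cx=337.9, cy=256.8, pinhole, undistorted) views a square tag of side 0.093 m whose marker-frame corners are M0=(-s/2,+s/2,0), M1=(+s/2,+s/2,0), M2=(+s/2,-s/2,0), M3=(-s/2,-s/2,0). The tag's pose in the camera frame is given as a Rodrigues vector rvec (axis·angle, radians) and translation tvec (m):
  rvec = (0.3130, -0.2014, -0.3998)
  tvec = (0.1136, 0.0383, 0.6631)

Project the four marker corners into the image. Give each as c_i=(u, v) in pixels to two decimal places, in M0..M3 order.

c0=(443.79, 374.05) c1=(541.21, 327.08) c2=(510.65, 230.38) c3=(407.89, 277.81)

Intrinsics K: fx=810.4, fy=804.3, cx=337.9, cy=256.8
Marker side s = 0.093 m; corners in marker frame (Z=0):
  M0 = (-0.0465, +0.0465, 0)
  M1 = (+0.0465, +0.0465, 0)
  M2 = (+0.0465, -0.0465, 0)
  M3 = (-0.0465, -0.0465, 0)
rvec = (0.3130, -0.2014, -0.3998), |rvec| = θ = 0.54623 rad = 31.297°
Rodrigues: sinθ=0.51947, 1−cosθ=0.14551; R = I + sinθ·[k]× + (1−cosθ)·[k]×²:
    [+0.90227 +0.34947 -0.25256]
    [-0.41096 +0.87427 -0.25840]
    [+0.13050 +0.33693 +0.93244]
t = (0.1136, 0.0383, 0.6631) m
M0: Pc = R·M0+t = (+0.08789, +0.09806, +0.67270); u = 810.4·(+0.08789)/0.67270 + 337.9 = 443.7870, v = 804.3·(+0.09806)/0.67270 + 256.8 = 374.0472
M1: Pc = R·M1+t = (+0.17181, +0.05984, +0.68484); u = 810.4·(+0.17181)/0.68484 + 337.9 = 541.2061, v = 804.3·(+0.05984)/0.68484 + 256.8 = 327.0833
M2: Pc = R·M2+t = (+0.13931, -0.02146, +0.65350); u = 810.4·(+0.13931)/0.65350 + 337.9 = 510.6507, v = 804.3·(-0.02146)/0.65350 + 256.8 = 230.3843
M3: Pc = R·M3+t = (+0.05539, +0.01676, +0.64136); u = 810.4·(+0.05539)/0.64136 + 337.9 = 407.8938, v = 804.3·(+0.01676)/0.64136 + 256.8 = 277.8127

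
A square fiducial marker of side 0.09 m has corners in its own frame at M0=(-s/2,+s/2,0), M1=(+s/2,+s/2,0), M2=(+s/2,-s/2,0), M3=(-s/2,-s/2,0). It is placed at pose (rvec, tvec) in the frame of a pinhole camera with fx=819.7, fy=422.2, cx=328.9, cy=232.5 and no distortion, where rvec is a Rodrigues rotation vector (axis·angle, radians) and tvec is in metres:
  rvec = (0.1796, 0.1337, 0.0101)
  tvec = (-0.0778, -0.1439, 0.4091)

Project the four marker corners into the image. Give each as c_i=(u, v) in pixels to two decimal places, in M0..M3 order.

Intrinsics K: fx=819.7, fy=422.2, cx=328.9, cy=232.5
Marker side s = 0.09 m; corners in marker frame (Z=0):
  M0 = (-0.0450, +0.0450, 0)
  M1 = (+0.0450, +0.0450, 0)
  M2 = (+0.0450, -0.0450, 0)
  M3 = (-0.0450, -0.0450, 0)
rvec = (0.1796, 0.1337, 0.0101), |rvec| = θ = 0.22413 rad = 12.842°
Rodrigues: sinθ=0.22226, 1−cosθ=0.02501; R = I + sinθ·[k]× + (1−cosθ)·[k]×²:
    [+0.99105 +0.00194 +0.13349]
    [+0.02197 +0.98389 -0.17743]
    [-0.13168 +0.17877 +0.97504]
t = (-0.0778, -0.1439, 0.4091) m
M0: Pc = R·M0+t = (-0.12231, -0.10061, +0.42307); u = 819.7·(-0.12231)/0.42307 + 328.9 = 91.9243, v = 422.2·(-0.10061)/0.42307 + 232.5 = 132.0932
M1: Pc = R·M1+t = (-0.03312, -0.09864, +0.41122); u = 819.7·(-0.03312)/0.41122 + 328.9 = 262.8895, v = 422.2·(-0.09864)/0.41122 + 232.5 = 131.2298
M2: Pc = R·M2+t = (-0.03329, -0.18719, +0.39513); u = 819.7·(-0.03329)/0.39513 + 328.9 = 259.8393, v = 422.2·(-0.18719)/0.39513 + 232.5 = 32.4896
M3: Pc = R·M3+t = (-0.12248, -0.18916, +0.40698); u = 819.7·(-0.12248)/0.40698 + 328.9 = 82.2040, v = 422.2·(-0.18916)/0.40698 + 232.5 = 36.2625

c0=(91.92, 132.09) c1=(262.89, 131.23) c2=(259.84, 32.49) c3=(82.20, 36.26)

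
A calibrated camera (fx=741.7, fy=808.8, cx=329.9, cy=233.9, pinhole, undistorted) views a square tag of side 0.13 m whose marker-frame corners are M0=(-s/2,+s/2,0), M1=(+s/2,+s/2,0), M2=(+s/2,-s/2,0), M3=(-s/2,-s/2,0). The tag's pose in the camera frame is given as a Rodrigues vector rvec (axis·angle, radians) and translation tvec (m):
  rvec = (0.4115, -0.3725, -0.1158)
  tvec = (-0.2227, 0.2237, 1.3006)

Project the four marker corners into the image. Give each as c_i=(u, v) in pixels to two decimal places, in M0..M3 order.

c0=(170.52, 416.55) c1=(241.78, 396.38) c2=(235.54, 329.12) c3=(161.03, 347.85)

Intrinsics K: fx=741.7, fy=808.8, cx=329.9, cy=233.9
Marker side s = 0.13 m; corners in marker frame (Z=0):
  M0 = (-0.0650, +0.0650, 0)
  M1 = (+0.0650, +0.0650, 0)
  M2 = (+0.0650, -0.0650, 0)
  M3 = (-0.0650, -0.0650, 0)
rvec = (0.4115, -0.3725, -0.1158), |rvec| = θ = 0.56701 rad = 32.487°
Rodrigues: sinθ=0.53711, 1−cosθ=0.15649; R = I + sinθ·[k]× + (1−cosθ)·[k]×²:
    [+0.92593 +0.03508 -0.37605]
    [-0.18430 +0.91105 -0.36881]
    [+0.32966 +0.41080 +0.85004]
t = (-0.2227, 0.2237, 1.3006) m
M0: Pc = R·M0+t = (-0.28061, +0.29490, +1.30587); u = 741.7·(-0.28061)/1.30587 + 329.9 = 170.5240, v = 808.8·(+0.29490)/1.30587 + 233.9 = 416.5467
M1: Pc = R·M1+t = (-0.16023, +0.27094, +1.34873); u = 741.7·(-0.16023)/1.34873 + 329.9 = 241.7834, v = 808.8·(+0.27094)/1.34873 + 233.9 = 396.3751
M2: Pc = R·M2+t = (-0.16479, +0.15250, +1.29533); u = 741.7·(-0.16479)/1.29533 + 329.9 = 235.5390, v = 808.8·(+0.15250)/1.29533 + 233.9 = 329.1220
M3: Pc = R·M3+t = (-0.28517, +0.17646, +1.25247); u = 741.7·(-0.28517)/1.25247 + 329.9 = 161.0275, v = 808.8·(+0.17646)/1.25247 + 233.9 = 347.8525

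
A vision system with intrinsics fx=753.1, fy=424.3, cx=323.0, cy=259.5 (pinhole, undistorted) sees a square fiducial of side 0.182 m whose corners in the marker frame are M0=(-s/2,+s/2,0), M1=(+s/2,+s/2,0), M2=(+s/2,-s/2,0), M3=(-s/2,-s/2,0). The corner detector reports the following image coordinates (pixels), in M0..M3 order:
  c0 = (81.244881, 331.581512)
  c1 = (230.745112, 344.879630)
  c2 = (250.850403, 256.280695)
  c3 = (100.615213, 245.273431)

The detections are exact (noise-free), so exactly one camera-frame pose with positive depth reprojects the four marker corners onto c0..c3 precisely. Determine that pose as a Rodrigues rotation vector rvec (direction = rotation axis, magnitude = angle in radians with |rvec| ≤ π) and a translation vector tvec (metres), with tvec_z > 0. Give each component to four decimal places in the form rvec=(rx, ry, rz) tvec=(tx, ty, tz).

Intrinsics K: fx=753.1, fy=424.3, cx=323.0, cy=259.5
Marker side s = 0.182 m; corners in marker frame (Z=0):
  M0 = (-0.0910, +0.0910, 0)
  M1 = (+0.0910, +0.0910, 0)
  M2 = (+0.0910, -0.0910, 0)
  M3 = (-0.0910, -0.0910, 0)
Detected image corners:
  c0 = (81.244881, 331.581512) px
  c1 = (230.745112, 344.879630) px
  c2 = (250.850403, 256.280695) px
  c3 = (100.615213, 245.273431) px
Planar DLT: solve 8×8 A·h = b for H (H[2,2]=1):
  H  [+799.39402 -107.12149 +164.86797]
  H  [+24.06874 +482.74142 +294.45485]
  H  [-0.14502 +0.00785 +1.00000]
B = K⁻¹H; ‖b₁‖=1.142283, ‖b₂‖=1.142283; λ = 2/(‖b₁‖+‖b₂‖) = 0.875440, sign → tz>0 ⇒ λ=+0.875440
r₁ = λ·B[:,0] = (+0.98370,+0.12731,-0.12696); r₂ = λ·B[:,1] = (-0.12747,+0.99182,+0.00687)
r₃ = r₁×r₂ = (+0.12679,+0.00943,+0.99188); SVD([r₁ r₂ r₃]) → R = UVᵀ:
  R  [+0.98370 -0.12747 +0.12679]
  R  [+0.12731 +0.99182 +0.00943]
  R  [-0.12696 +0.00687 +0.99188]
t = (-0.18382, +0.07212, +0.87544) m
tr R = 2.967408; θ = arccos((tr R − 1)/2) = 0.180778 rad = 10.358°
axis k = ((R−Rᵀ)₃₂, (R−Rᵀ)₁₃, (R−Rᵀ)₂₁) / (2 sinθ) = (-0.007112, +0.705659, +0.708516)
rvec = θ·k = (-0.001286, +0.127567, +0.128084)

rvec=(-0.0013, 0.1276, 0.1281) tvec=(-0.1838, 0.0721, 0.8754)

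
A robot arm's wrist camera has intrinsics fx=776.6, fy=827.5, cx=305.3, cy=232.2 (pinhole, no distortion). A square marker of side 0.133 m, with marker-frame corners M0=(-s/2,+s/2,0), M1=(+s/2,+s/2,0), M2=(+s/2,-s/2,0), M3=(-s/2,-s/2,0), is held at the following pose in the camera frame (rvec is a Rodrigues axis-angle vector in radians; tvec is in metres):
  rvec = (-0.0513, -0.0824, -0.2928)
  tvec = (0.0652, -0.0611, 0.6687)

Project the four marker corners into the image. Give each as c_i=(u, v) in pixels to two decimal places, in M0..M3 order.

Intrinsics K: fx=776.6, fy=827.5, cx=305.3, cy=232.2
Marker side s = 0.133 m; corners in marker frame (Z=0):
  M0 = (-0.0665, +0.0665, 0)
  M1 = (+0.0665, +0.0665, 0)
  M2 = (+0.0665, -0.0665, 0)
  M3 = (-0.0665, -0.0665, 0)
rvec = (-0.0513, -0.0824, -0.2928), |rvec| = θ = 0.30847 rad = 17.674°
Rodrigues: sinθ=0.30360, 1−cosθ=0.04720; R = I + sinθ·[k]× + (1−cosθ)·[k]×²:
    [+0.95410 +0.29028 -0.07365]
    [-0.28608 +0.95617 +0.06246]
    [+0.08855 -0.03852 +0.99533]
t = (0.0652, -0.0611, 0.6687) m
M0: Pc = R·M0+t = (+0.02106, +0.02151, +0.66025); u = 776.6·(+0.02106)/0.66025 + 305.3 = 330.0658, v = 827.5·(+0.02151)/0.66025 + 232.2 = 259.1582
M1: Pc = R·M1+t = (+0.14795, -0.01654, +0.67203); u = 776.6·(+0.14795)/0.67203 + 305.3 = 476.2738, v = 827.5·(-0.01654)/0.67203 + 232.2 = 211.8343
M2: Pc = R·M2+t = (+0.10934, -0.14371, +0.67715); u = 776.6·(+0.10934)/0.67715 + 305.3 = 430.7036, v = 827.5·(-0.14371)/0.67715 + 232.2 = 56.5822
M3: Pc = R·M3+t = (-0.01755, -0.10566, +0.66537); u = 776.6·(-0.01755)/0.66537 + 305.3 = 284.8148, v = 827.5·(-0.10566)/0.66537 + 232.2 = 100.7937

c0=(330.07, 259.16) c1=(476.27, 211.83) c2=(430.70, 56.58) c3=(284.81, 100.79)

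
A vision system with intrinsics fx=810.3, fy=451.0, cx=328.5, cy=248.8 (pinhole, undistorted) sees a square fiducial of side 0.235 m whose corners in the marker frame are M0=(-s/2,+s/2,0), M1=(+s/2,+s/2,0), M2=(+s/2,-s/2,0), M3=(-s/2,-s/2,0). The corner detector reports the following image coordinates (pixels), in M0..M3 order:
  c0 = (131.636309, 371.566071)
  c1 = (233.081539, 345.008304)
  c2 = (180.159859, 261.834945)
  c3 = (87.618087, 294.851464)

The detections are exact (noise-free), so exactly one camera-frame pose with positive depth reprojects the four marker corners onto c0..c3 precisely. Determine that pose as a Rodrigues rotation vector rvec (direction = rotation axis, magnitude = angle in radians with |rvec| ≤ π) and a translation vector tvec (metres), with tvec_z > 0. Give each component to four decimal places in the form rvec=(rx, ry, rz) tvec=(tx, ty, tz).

Intrinsics K: fx=810.3, fy=451.0, cx=328.5, cy=248.8
Marker side s = 0.235 m; corners in marker frame (Z=0):
  M0 = (-0.1175, +0.1175, 0)
  M1 = (+0.1175, +0.1175, 0)
  M2 = (+0.1175, -0.1175, 0)
  M3 = (-0.1175, -0.1175, 0)
Detected image corners:
  c0 = (131.636309, 371.566071) px
  c1 = (233.081539, 345.008304) px
  c2 = (180.159859, 261.834945) px
  c3 = (87.618087, 294.851464) px
Planar DLT: solve 8×8 A·h = b for H (H[2,2]=1):
  H  [+347.09784 +176.16831 +155.24795]
  H  [-258.36420 +280.80256 +318.17072]
  H  [-0.41252 -0.18447 +1.00000]
B = K⁻¹H; ‖b₁‖=0.802583, ‖b₂‖=0.802583; λ = 2/(‖b₁‖+‖b₂‖) = 1.245977, sign → tz>0 ⇒ λ=+1.245977
r₁ = λ·B[:,0] = (+0.74210,-0.43023,-0.51399); r₂ = λ·B[:,1] = (+0.36407,+0.90257,-0.22984)
r₃ = r₁×r₂ = (+0.56280,-0.01656,+0.82643); SVD([r₁ r₂ r₃]) → R = UVᵀ:
  R  [+0.74210 +0.36407 +0.56280]
  R  [-0.43023 +0.90257 -0.01656]
  R  [-0.51399 -0.22984 +0.82643]
t = (-0.26641, +0.19165, +1.24598) m
tr R = 2.471094; θ = arccos((tr R − 1)/2) = 0.744323 rad = 42.647°
axis k = ((R−Rᵀ)₃₂, (R−Rᵀ)₁₃, (R−Rᵀ)₂₁) / (2 sinθ) = (-0.157406, +0.794713, -0.586221)
rvec = θ·k = (-0.117161, +0.591523, -0.436337)

rvec=(-0.1172, 0.5915, -0.4363) tvec=(-0.2664, 0.1917, 1.2460)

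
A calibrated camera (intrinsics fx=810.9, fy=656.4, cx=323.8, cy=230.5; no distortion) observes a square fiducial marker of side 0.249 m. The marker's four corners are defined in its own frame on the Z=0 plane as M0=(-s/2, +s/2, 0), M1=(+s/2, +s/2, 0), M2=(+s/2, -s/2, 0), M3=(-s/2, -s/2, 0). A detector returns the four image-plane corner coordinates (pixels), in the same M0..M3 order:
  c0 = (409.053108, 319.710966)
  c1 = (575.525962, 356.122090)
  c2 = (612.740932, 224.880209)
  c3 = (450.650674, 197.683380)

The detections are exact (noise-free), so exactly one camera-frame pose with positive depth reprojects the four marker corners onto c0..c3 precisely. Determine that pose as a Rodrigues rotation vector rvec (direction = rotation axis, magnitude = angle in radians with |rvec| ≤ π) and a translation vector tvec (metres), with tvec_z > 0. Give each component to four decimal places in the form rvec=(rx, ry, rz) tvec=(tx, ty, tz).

Intrinsics K: fx=810.9, fy=656.4, cx=323.8, cy=230.5
Marker side s = 0.249 m; corners in marker frame (Z=0):
  M0 = (-0.1245, +0.1245, 0)
  M1 = (+0.1245, +0.1245, 0)
  M2 = (+0.1245, -0.1245, 0)
  M3 = (-0.1245, -0.1245, 0)
Detected image corners:
  c0 = (409.053108, 319.710966) px
  c1 = (575.525962, 356.122090) px
  c2 = (612.740932, 224.880209) px
  c3 = (450.650674, 197.683380) px
Planar DLT: solve 8×8 A·h = b for H (H[2,2]=1):
  H  [+531.46233 -244.11825 +509.84366]
  H  [+58.62671 +462.09410 +272.78600]
  H  [-0.25024 -0.16716 +1.00000]
B = K⁻¹H; ‖b₁‖=0.815183, ‖b₂‖=0.815183; λ = 2/(‖b₁‖+‖b₂‖) = 1.226718, sign → tz>0 ⇒ λ=+1.226718
r₁ = λ·B[:,0] = (+0.92657,+0.21736,-0.30697); r₂ = λ·B[:,1] = (-0.28742,+0.93560,-0.20506)
r₃ = r₁×r₂ = (+0.24263,+0.27823,+0.92936); SVD([r₁ r₂ r₃]) → R = UVᵀ:
  R  [+0.92657 -0.28742 +0.24263]
  R  [+0.21736 +0.93560 +0.27823]
  R  [-0.30697 -0.20506 +0.92936]
t = (+0.28144, +0.07903, +1.22672) m
tr R = 2.791527; θ = arccos((tr R − 1)/2) = 0.460650 rad = 26.393°
axis k = ((R−Rᵀ)₃₂, (R−Rᵀ)₁₃, (R−Rᵀ)₂₁) / (2 sinθ) = (-0.543598, +0.618180, +0.567763)
rvec = θ·k = (-0.250409, +0.284765, +0.261540)

rvec=(-0.2504, 0.2848, 0.2615) tvec=(0.2814, 0.0790, 1.2267)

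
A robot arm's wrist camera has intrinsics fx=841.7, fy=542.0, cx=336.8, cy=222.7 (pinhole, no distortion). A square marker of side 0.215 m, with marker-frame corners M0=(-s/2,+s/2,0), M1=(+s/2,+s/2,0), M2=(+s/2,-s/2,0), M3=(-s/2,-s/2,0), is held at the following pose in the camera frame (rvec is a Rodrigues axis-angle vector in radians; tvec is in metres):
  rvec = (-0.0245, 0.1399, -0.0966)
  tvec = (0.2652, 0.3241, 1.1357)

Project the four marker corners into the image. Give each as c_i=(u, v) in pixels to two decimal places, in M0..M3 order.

Intrinsics K: fx=841.7, fy=542.0, cx=336.8, cy=222.7
Marker side s = 0.215 m; corners in marker frame (Z=0):
  M0 = (-0.1075, +0.1075, 0)
  M1 = (+0.1075, +0.1075, 0)
  M2 = (+0.1075, -0.1075, 0)
  M3 = (-0.1075, -0.1075, 0)
rvec = (-0.0245, 0.1399, -0.0966), |rvec| = θ = 0.17177 rad = 9.842°
Rodrigues: sinθ=0.17092, 1−cosθ=0.01472; R = I + sinθ·[k]× + (1−cosθ)·[k]×²:
    [+0.98558 +0.09442 +0.14039]
    [-0.09784 +0.99505 +0.01764]
    [-0.13803 -0.03112 +0.98994]
t = (0.2652, 0.3241, 1.1357) m
M0: Pc = R·M0+t = (+0.16940, +0.44158, +1.14719); u = 841.7·(+0.16940)/1.14719 + 336.8 = 461.0891, v = 542.0·(+0.44158)/1.14719 + 222.7 = 431.3300
M1: Pc = R·M1+t = (+0.38130, +0.42055, +1.11752); u = 841.7·(+0.38130)/1.11752 + 336.8 = 623.9907, v = 542.0·(+0.42055)/1.11752 + 222.7 = 426.6686
M2: Pc = R·M2+t = (+0.36100, +0.20662, +1.12421); u = 841.7·(+0.36100)/1.12421 + 336.8 = 607.0831, v = 542.0·(+0.20662)/1.12421 + 222.7 = 322.3129
M3: Pc = R·M3+t = (+0.14910, +0.22765, +1.15388); u = 841.7·(+0.14910)/1.15388 + 336.8 = 445.5609, v = 542.0·(+0.22765)/1.15388 + 222.7 = 329.6312

c0=(461.09, 431.33) c1=(623.99, 426.67) c2=(607.08, 322.31) c3=(445.56, 329.63)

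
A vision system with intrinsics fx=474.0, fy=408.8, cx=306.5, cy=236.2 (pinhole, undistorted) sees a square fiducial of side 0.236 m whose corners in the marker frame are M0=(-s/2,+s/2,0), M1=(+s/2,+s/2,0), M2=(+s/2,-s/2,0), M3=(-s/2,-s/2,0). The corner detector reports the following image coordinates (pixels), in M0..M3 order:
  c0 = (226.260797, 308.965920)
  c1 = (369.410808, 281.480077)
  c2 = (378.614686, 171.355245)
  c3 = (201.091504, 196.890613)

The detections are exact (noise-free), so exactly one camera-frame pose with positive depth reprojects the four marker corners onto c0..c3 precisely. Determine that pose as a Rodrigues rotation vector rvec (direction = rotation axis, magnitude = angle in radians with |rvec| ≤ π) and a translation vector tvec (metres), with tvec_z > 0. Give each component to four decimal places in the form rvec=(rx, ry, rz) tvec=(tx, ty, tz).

Intrinsics K: fx=474.0, fy=408.8, cx=306.5, cy=236.2
Marker side s = 0.236 m; corners in marker frame (Z=0):
  M0 = (-0.1180, +0.1180, 0)
  M1 = (+0.1180, +0.1180, 0)
  M2 = (+0.1180, -0.1180, 0)
  M3 = (-0.1180, -0.1180, 0)
Detected image corners:
  c0 = (226.260797, 308.965920) px
  c1 = (369.410808, 281.480077) px
  c2 = (378.614686, 171.355245) px
  c3 = (201.091504, 196.890613) px
Planar DLT: solve 8×8 A·h = b for H (H[2,2]=1):
  H  [+756.25785 +294.06998 +296.98744]
  H  [-43.80742 +684.90712 +245.08346]
  H  [+0.28773 +0.89407 +1.00000]
B = K⁻¹H; ‖b₁‖=1.464249, ‖b₂‖=1.464249; λ = 2/(‖b₁‖+‖b₂‖) = 0.682944, sign → tz>0 ⇒ λ=+0.682944
r₁ = λ·B[:,0] = (+0.96256,-0.18672,+0.19650); r₂ = λ·B[:,1] = (+0.02887,+0.79141,+0.61060)
r₃ = r₁×r₂ = (-0.26953,-0.58207,+0.76717); SVD([r₁ r₂ r₃]) → R = UVᵀ:
  R  [+0.96256 +0.02887 -0.26953]
  R  [-0.18672 +0.79141 -0.58207]
  R  [+0.19650 +0.61060 +0.76717]
t = (-0.01371, +0.01484, +0.68294) m
tr R = 2.521145; θ = arccos((tr R − 1)/2) = 0.706602 rad = 40.485°
axis k = ((R−Rᵀ)₃₂, (R−Rᵀ)₁₃, (R−Rᵀ)₂₁) / (2 sinθ) = (+0.918490, -0.358901, -0.166032)
rvec = θ·k = (+0.649007, -0.253600, -0.117319)

rvec=(0.6490, -0.2536, -0.1173) tvec=(-0.0137, 0.0148, 0.6829)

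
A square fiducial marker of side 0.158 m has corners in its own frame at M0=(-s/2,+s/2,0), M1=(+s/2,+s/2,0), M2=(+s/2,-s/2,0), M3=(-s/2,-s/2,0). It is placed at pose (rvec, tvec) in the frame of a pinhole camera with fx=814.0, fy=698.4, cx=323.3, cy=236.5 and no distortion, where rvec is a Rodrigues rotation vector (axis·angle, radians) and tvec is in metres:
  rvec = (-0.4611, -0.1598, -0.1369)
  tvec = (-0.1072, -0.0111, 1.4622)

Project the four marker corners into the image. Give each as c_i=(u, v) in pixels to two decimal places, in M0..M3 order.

Intrinsics K: fx=814.0, fy=698.4, cx=323.3, cy=236.5
Marker side s = 0.158 m; corners in marker frame (Z=0):
  M0 = (-0.0790, +0.0790, 0)
  M1 = (+0.0790, +0.0790, 0)
  M2 = (+0.0790, -0.0790, 0)
  M3 = (-0.0790, -0.0790, 0)
rvec = (-0.4611, -0.1598, -0.1369), |rvec| = θ = 0.50684 rad = 29.040°
Rodrigues: sinθ=0.48542, 1−cosθ=0.12572; R = I + sinθ·[k]× + (1−cosθ)·[k]×²:
    [+0.97833 +0.16717 -0.12215]
    [-0.09505 +0.88678 +0.45232]
    [+0.18394 -0.43090 +0.88345]
t = (-0.1072, -0.0111, 1.4622) m
M0: Pc = R·M0+t = (-0.17128, +0.06646, +1.41363); u = 814.0·(-0.17128)/1.41363 + 323.3 = 224.6721, v = 698.4·(+0.06646)/1.41363 + 236.5 = 269.3367
M1: Pc = R·M1+t = (-0.01671, +0.05145, +1.44269); u = 814.0·(-0.01671)/1.44269 + 323.3 = 313.8746, v = 698.4·(+0.05145)/1.44269 + 236.5 = 261.4049
M2: Pc = R·M2+t = (-0.04312, -0.08866, +1.51077); u = 814.0·(-0.04312)/1.51077 + 323.3 = 300.0679, v = 698.4·(-0.08866)/1.51077 + 236.5 = 195.5121
M3: Pc = R·M3+t = (-0.19769, -0.07365, +1.48171); u = 814.0·(-0.19769)/1.48171 + 323.3 = 214.6933, v = 698.4·(-0.07365)/1.48171 + 236.5 = 201.7871

c0=(224.67, 269.34) c1=(313.87, 261.40) c2=(300.07, 195.51) c3=(214.69, 201.79)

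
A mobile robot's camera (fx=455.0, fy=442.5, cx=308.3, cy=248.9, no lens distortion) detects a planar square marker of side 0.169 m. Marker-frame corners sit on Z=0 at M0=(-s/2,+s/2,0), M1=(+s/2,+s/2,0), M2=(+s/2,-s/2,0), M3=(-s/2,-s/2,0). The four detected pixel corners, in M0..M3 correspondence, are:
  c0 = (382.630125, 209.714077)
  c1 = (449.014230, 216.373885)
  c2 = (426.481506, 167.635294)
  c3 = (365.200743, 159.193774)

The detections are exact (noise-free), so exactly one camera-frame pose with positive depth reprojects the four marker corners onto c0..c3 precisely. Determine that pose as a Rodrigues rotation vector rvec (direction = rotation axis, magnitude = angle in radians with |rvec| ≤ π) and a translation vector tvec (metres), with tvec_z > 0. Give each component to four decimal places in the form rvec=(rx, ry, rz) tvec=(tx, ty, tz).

Intrinsics K: fx=455.0, fy=442.5, cx=308.3, cy=248.9
Marker side s = 0.169 m; corners in marker frame (Z=0):
  M0 = (-0.0845, +0.0845, 0)
  M1 = (+0.0845, +0.0845, 0)
  M2 = (+0.0845, -0.0845, 0)
  M3 = (-0.0845, -0.0845, 0)
Detected image corners:
  c0 = (382.630125, 209.714077) px
  c1 = (449.014230, 216.373885) px
  c2 = (426.481506, 167.635294) px
  c3 = (365.200743, 159.193774) px
Planar DLT: solve 8×8 A·h = b for H (H[2,2]=1):
  H  [+498.17445 -111.31071 +406.15873]
  H  [+101.14038 +186.89159 +187.13656]
  H  [+0.29862 -0.56655 +1.00000]
B = K⁻¹H; ‖b₁‖=0.943127, ‖b₂‖=0.943127; λ = 2/(‖b₁‖+‖b₂‖) = 1.060303, sign → tz>0 ⇒ λ=+1.060303
r₁ = λ·B[:,0] = (+0.94637,+0.06425,+0.31663); r₂ = λ·B[:,1] = (+0.14764,+0.78571,-0.60071)
r₃ = r₁×r₂ = (-0.28738,+0.61524,+0.73409); SVD([r₁ r₂ r₃]) → R = UVᵀ:
  R  [+0.94637 +0.14764 -0.28738]
  R  [+0.06425 +0.78571 +0.61524]
  R  [+0.31663 -0.60071 +0.73409]
t = (+0.22804, -0.14800, +1.06030) m
tr R = 2.466177; θ = arccos((tr R − 1)/2) = 0.747944 rad = 42.854°
axis k = ((R−Rᵀ)₃₂, (R−Rᵀ)₁₃, (R−Rᵀ)₂₁) / (2 sinθ) = (-0.893909, -0.444036, -0.061305)
rvec = θ·k = (-0.668594, -0.332114, -0.045853)

rvec=(-0.6686, -0.3321, -0.0459) tvec=(0.2280, -0.1480, 1.0603)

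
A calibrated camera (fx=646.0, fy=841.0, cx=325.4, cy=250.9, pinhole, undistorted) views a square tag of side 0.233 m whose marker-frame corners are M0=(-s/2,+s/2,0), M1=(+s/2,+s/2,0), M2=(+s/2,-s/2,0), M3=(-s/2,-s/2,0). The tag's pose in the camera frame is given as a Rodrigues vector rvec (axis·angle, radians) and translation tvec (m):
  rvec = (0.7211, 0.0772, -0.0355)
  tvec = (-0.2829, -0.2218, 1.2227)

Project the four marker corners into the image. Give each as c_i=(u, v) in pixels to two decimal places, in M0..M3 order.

Intrinsics K: fx=646.0, fy=841.0, cx=325.4, cy=250.9
Marker side s = 0.233 m; corners in marker frame (Z=0):
  M0 = (-0.1165, +0.1165, 0)
  M1 = (+0.1165, +0.1165, 0)
  M2 = (+0.1165, -0.1165, 0)
  M3 = (-0.1165, -0.1165, 0)
rvec = (0.7211, 0.0772, -0.0355), |rvec| = θ = 0.72609 rad = 41.602°
Rodrigues: sinθ=0.66395, 1−cosθ=0.25222; R = I + sinθ·[k]× + (1−cosθ)·[k]×²:
    [+0.99655 +0.05909 +0.05835]
    [-0.00583 +0.75063 -0.66070]
    [-0.08284 +0.65808 +0.74838]
t = (-0.2829, -0.2218, 1.2227) m
M0: Pc = R·M0+t = (-0.39211, -0.13367, +1.30902); u = 646.0·(-0.39211)/1.30902 + 325.4 = 131.8922, v = 841.0·(-0.13367)/1.30902 + 250.9 = 165.0197
M1: Pc = R·M1+t = (-0.15992, -0.13503, +1.28972); u = 646.0·(-0.15992)/1.28972 + 325.4 = 245.2994, v = 841.0·(-0.13503)/1.28972 + 250.9 = 162.8488
M2: Pc = R·M2+t = (-0.17369, -0.30993, +1.13638); u = 646.0·(-0.17369)/1.13638 + 325.4 = 226.6641, v = 841.0·(-0.30993)/1.13638 + 250.9 = 21.5330
M3: Pc = R·M3+t = (-0.40588, -0.30857, +1.15568); u = 646.0·(-0.40588)/1.15568 + 325.4 = 98.5217, v = 841.0·(-0.30857)/1.15568 + 250.9 = 26.3521

c0=(131.89, 165.02) c1=(245.30, 162.85) c2=(226.66, 21.53) c3=(98.52, 26.35)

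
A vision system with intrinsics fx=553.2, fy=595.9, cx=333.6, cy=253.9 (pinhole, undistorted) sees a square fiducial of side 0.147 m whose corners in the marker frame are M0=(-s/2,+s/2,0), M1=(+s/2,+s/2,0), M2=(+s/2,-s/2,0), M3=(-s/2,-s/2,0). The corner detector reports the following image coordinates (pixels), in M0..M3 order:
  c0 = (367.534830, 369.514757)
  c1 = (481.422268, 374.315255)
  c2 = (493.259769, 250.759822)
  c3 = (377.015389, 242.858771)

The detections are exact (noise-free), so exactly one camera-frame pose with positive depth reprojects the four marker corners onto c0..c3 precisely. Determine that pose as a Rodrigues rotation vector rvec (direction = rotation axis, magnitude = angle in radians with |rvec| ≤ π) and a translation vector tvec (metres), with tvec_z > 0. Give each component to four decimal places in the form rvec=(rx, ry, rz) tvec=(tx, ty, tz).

rvec=(0.1101, -0.1074, 0.0662) tvec=(0.1204, 0.0649, 0.6876)

Intrinsics K: fx=553.2, fy=595.9, cx=333.6, cy=253.9
Marker side s = 0.147 m; corners in marker frame (Z=0):
  M0 = (-0.0735, +0.0735, 0)
  M1 = (+0.0735, +0.0735, 0)
  M2 = (+0.0735, -0.0735, 0)
  M3 = (-0.0735, -0.0735, 0)
Detected image corners:
  c0 = (367.534830, 369.514757) px
  c1 = (481.422268, 374.315255) px
  c2 = (493.259769, 250.759822) px
  c3 = (377.015389, 242.858771) px
Planar DLT: solve 8×8 A·h = b for H (H[2,2]=1):
  H  [+851.76872 -6.31357 +430.42747]
  H  [+92.81776 +898.64919 +310.10879]
  H  [+0.16077 +0.15424 +1.00000]
B = K⁻¹H; ‖b₁‖=1.454314, ‖b₂‖=1.454314; λ = 2/(‖b₁‖+‖b₂‖) = 0.687609, sign → tz>0 ⇒ λ=+0.687609
r₁ = λ·B[:,0] = (+0.99206,+0.06000,+0.11054); r₂ = λ·B[:,1] = (-0.07180,+0.99176,+0.10605)
r₃ = r₁×r₂ = (-0.10327,-0.11315,+0.98820); SVD([r₁ r₂ r₃]) → R = UVᵀ:
  R  [+0.99206 -0.07180 -0.10327]
  R  [+0.06000 +0.99176 -0.11315]
  R  [+0.11054 +0.10605 +0.98820]
t = (+0.12035, +0.06486, +0.68761) m
tr R = 2.972020; θ = arccos((tr R − 1)/2) = 0.167469 rad = 9.595°
axis k = ((R−Rᵀ)₃₂, (R−Rᵀ)₁₃, (R−Rᵀ)₂₁) / (2 sinθ) = (+0.657526, -0.641363, +0.395363)
rvec = θ·k = (+0.110115, -0.107408, +0.066211)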